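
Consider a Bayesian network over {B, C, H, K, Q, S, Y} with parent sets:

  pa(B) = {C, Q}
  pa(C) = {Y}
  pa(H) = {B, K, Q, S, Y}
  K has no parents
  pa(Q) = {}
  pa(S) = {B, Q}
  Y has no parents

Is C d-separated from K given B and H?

There are 6 undirected paths between C and K; checking each against the conditioning set {B, H}:
Path 1: C ← Y → H ← K
  Y is a fork and Y is not conditioned on; H is a collider and H is conditioned on, which opens it — no node blocks this path, so it is active.
Path 2: C → B → H ← K
  B is a chain here and B is conditioned on, so the path is blocked at B.
Path 3: C → B ← Q → H ← K
  B is a collider and B is conditioned on, which opens it; Q is a fork and Q is not conditioned on; H is a collider and H is conditioned on, which opens it — no node blocks this path, so it is active.
Path 4: C → B ← Q → S → H ← K
  B is a collider and B is conditioned on, which opens it; Q is a fork and Q is not conditioned on; S is a chain and S is not conditioned on; H is a collider and H is conditioned on, which opens it — no node blocks this path, so it is active.
Path 5: C → B → S → H ← K
  B is a chain here and B is conditioned on, so the path is blocked at B.
Path 6: C → B → S ← Q → H ← K
  B is a chain here and B is conditioned on, so the path is blocked at B.
At least one path is unblocked, so d-separation fails.

No — C and K are not d-separated given {B, H}.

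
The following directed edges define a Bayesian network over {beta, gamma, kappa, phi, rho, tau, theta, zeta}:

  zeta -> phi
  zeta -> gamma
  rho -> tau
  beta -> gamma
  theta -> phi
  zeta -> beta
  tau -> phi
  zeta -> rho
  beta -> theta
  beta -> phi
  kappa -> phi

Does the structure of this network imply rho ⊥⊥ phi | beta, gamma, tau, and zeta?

Yes

There are 6 undirected paths between rho and phi; checking each against the conditioning set {beta, gamma, tau, zeta}:
Path 1: rho ← zeta → phi
  zeta is a fork here and zeta is conditioned on, so the path is blocked at zeta.
Path 2: rho ← zeta → beta → phi
  zeta is a fork here and zeta is conditioned on, so the path is blocked at zeta.
Path 3: rho ← zeta → beta → theta → phi
  zeta is a fork here and zeta is conditioned on, so the path is blocked at zeta.
Path 4: rho ← zeta → gamma ← beta → phi
  zeta is a fork here and zeta is conditioned on, so the path is blocked at zeta.
Path 5: rho ← zeta → gamma ← beta → theta → phi
  zeta is a fork here and zeta is conditioned on, so the path is blocked at zeta.
Path 6: rho → tau → phi
  tau is a chain here and tau is conditioned on, so the path is blocked at tau.
Since every path is blocked, d-separation holds.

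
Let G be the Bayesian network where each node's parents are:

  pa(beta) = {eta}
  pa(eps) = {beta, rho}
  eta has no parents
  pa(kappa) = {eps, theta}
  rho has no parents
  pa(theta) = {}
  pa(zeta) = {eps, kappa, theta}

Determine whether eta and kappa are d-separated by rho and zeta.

No — eta and kappa are not d-separated given {rho, zeta}.

We examine all 3 paths between eta and kappa:
Path 1: eta → beta → eps → kappa
  beta is a chain and beta is not conditioned on; eps is a chain and eps is not conditioned on — no node blocks this path, so it is active.
Path 2: eta → beta → eps → zeta ← theta → kappa
  beta is a chain and beta is not conditioned on; eps is a chain and eps is not conditioned on; zeta is a collider and zeta is conditioned on, which opens it; theta is a fork and theta is not conditioned on — no node blocks this path, so it is active.
Path 3: eta → beta → eps → zeta ← kappa
  beta is a chain and beta is not conditioned on; eps is a chain and eps is not conditioned on; zeta is a collider and zeta is conditioned on, which opens it — no node blocks this path, so it is active.
Since the path eta → beta → eps → kappa is active, eta and kappa are not d-separated given {rho, zeta}.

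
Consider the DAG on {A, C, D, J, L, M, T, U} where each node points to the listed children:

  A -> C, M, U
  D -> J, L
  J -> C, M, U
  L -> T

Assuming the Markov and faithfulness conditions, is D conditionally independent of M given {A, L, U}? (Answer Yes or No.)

We examine all 3 paths between D and M:
Path 1: D → J → M
  J is a chain and J is not conditioned on — no node blocks this path, so it is active.
Path 2: D → J → C ← A → M
  C is a collider here and neither C nor any of its descendants is conditioned on, so the collider stays closed — the path is blocked at C.
Path 3: D → J → U ← A → M
  A is a fork here and A is conditioned on, so the path is blocked at A.
Since the path D → J → M is active, D and M are not d-separated given {A, L, U}.

No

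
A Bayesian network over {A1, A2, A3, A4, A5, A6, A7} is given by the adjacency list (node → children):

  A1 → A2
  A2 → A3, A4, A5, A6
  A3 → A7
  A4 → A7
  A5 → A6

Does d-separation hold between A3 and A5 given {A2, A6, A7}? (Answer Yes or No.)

There are 4 undirected paths between A3 and A5; checking each against the conditioning set {A2, A6, A7}:
Path 1: A3 ← A2 → A5
  A2 is a fork here and A2 is conditioned on, so the path is blocked at A2.
Path 2: A3 ← A2 → A6 ← A5
  A2 is a fork here and A2 is conditioned on, so the path is blocked at A2.
Path 3: A3 → A7 ← A4 ← A2 → A5
  A2 is a fork here and A2 is conditioned on, so the path is blocked at A2.
Path 4: A3 → A7 ← A4 ← A2 → A6 ← A5
  A2 is a fork here and A2 is conditioned on, so the path is blocked at A2.
Since every path is blocked, d-separation holds.

Yes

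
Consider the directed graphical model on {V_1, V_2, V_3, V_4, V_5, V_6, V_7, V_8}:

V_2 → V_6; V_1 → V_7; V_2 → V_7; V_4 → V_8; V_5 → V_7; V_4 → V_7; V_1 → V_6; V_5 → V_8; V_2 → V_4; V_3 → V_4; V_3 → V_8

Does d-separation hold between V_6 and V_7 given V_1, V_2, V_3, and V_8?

Yes

There are 5 undirected paths between V_6 and V_7; checking each against the conditioning set {V_1, V_2, V_3, V_8}:
  1. V_6 ← V_2 → V_7 — V_2:fork[blocks] ⇒ blocked
  2. V_6 ← V_2 → V_4 → V_7 — V_2:fork[blocks]; V_4:chain[open] ⇒ blocked
  3. V_6 ← V_2 → V_4 → V_8 ← V_5 → V_7 — V_2:fork[blocks]; V_4:chain[open]; V_8:collider[open]; V_5:fork[open] ⇒ blocked
  4. V_6 ← V_2 → V_4 ← V_3 → V_8 ← V_5 → V_7 — V_2:fork[blocks]; V_4:collider[open]; V_3:fork[blocks]; V_8:collider[open]; V_5:fork[open] ⇒ blocked
  5. V_6 ← V_1 → V_7 — V_1:fork[blocks] ⇒ blocked
Since every path is blocked, d-separation holds.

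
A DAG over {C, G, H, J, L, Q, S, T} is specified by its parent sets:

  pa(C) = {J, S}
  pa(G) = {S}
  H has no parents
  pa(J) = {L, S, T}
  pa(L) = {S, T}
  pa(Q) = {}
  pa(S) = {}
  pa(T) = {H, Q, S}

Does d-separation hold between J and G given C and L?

No

We examine all 6 paths between J and G:
  1. J ← S → G — S:fork[open] ⇒ active
  2. J ← L ← S → G — L:chain[blocks]; S:fork[open] ⇒ blocked
  3. J ← L ← T ← S → G — L:chain[blocks]; T:chain[open]; S:fork[open] ⇒ blocked
  4. J ← T ← S → G — T:chain[open]; S:fork[open] ⇒ active
  5. J ← T → L ← S → G — T:fork[open]; L:collider[open]; S:fork[open] ⇒ active
  6. J → C ← S → G — C:collider[open]; S:fork[open] ⇒ active
Because an active path exists, J and G are not d-separated.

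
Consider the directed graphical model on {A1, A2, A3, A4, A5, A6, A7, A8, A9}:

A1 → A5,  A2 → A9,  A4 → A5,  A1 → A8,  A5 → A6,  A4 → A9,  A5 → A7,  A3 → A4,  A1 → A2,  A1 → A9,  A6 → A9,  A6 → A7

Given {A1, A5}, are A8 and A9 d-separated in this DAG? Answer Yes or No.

We examine all 5 paths between A8 and A9:
Path 1: A8 ← A1 → A9
  A1 is a fork here and A1 is conditioned on, so the path is blocked at A1.
Path 2: A8 ← A1 → A2 → A9
  A1 is a fork here and A1 is conditioned on, so the path is blocked at A1.
Path 3: A8 ← A1 → A5 → A6 → A9
  A1 is a fork here and A1 is conditioned on, so the path is blocked at A1.
Path 4: A8 ← A1 → A5 ← A4 → A9
  A1 is a fork here and A1 is conditioned on, so the path is blocked at A1.
Path 5: A8 ← A1 → A5 → A7 ← A6 → A9
  A1 is a fork here and A1 is conditioned on, so the path is blocked at A1.
Since every path is blocked, d-separation holds.

Yes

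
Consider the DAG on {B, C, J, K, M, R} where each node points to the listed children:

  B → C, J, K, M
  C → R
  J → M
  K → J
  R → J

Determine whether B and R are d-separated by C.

4 paths connect B and R; each must be blocked for d-separation to hold:
  1. B → C → R — C:chain[blocks] ⇒ blocked
  2. B → J ← R — J:collider[blocks] ⇒ blocked
  3. B → K → J ← R — K:chain[open]; J:collider[blocks] ⇒ blocked
  4. B → M ← J ← R — M:collider[blocks]; J:chain[open] ⇒ blocked
Since every path is blocked, d-separation holds.

Yes — B and R are d-separated given {C}.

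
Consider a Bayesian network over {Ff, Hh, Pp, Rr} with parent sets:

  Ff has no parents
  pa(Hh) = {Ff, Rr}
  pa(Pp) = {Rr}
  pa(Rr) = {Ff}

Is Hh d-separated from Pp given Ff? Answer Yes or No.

We examine all 2 paths between Hh and Pp:
Path 1: Hh ← Rr → Pp
  Rr is a fork and Rr is not conditioned on — no node blocks this path, so it is active.
Path 2: Hh ← Ff → Rr → Pp
  Ff is a fork here and Ff is conditioned on, so the path is blocked at Ff.
At least one path is unblocked, so d-separation fails.

No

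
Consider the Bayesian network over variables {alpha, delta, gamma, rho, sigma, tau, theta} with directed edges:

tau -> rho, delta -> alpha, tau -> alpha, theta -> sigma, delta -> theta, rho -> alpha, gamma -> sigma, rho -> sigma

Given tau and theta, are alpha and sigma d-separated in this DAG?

3 paths connect alpha and sigma; each must be blocked for d-separation to hold:
Path 1: alpha ← tau → rho → sigma
  tau is a fork here and tau is conditioned on, so the path is blocked at tau.
Path 2: alpha ← delta → theta → sigma
  theta is a chain here and theta is conditioned on, so the path is blocked at theta.
Path 3: alpha ← rho → sigma
  rho is a fork and rho is not conditioned on — no node blocks this path, so it is active.
At least one path is unblocked, so d-separation fails.

No — alpha and sigma are not d-separated given {tau, theta}.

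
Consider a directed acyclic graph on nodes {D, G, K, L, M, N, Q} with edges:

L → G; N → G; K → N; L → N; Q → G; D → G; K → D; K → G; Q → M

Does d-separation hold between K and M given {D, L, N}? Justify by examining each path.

Yes

4 paths connect K and M; each must be blocked for d-separation to hold:
  1. K → D → G ← Q → M — D:chain[blocks]; G:collider[blocks]; Q:fork[open] ⇒ blocked
  2. K → N ← L → G ← Q → M — N:collider[open]; L:fork[blocks]; G:collider[blocks]; Q:fork[open] ⇒ blocked
  3. K → N → G ← Q → M — N:chain[blocks]; G:collider[blocks]; Q:fork[open] ⇒ blocked
  4. K → G ← Q → M — G:collider[blocks]; Q:fork[open] ⇒ blocked
Since every path is blocked, d-separation holds.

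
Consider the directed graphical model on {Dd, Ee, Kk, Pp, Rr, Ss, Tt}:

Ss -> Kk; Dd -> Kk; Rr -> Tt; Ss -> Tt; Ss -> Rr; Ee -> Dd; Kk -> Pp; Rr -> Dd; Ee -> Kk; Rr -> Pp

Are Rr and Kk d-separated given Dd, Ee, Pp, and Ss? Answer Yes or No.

No

5 paths connect Rr and Kk; each must be blocked for d-separation to hold:
Path 1: Rr ← Ss → Kk
  Ss is a fork here and Ss is conditioned on, so the path is blocked at Ss.
Path 2: Rr → Tt ← Ss → Kk
  Tt is a collider here and neither Tt nor any of its descendants is conditioned on, so the collider stays closed — the path is blocked at Tt.
Path 3: Rr → Dd ← Ee → Kk
  Ee is a fork here and Ee is conditioned on, so the path is blocked at Ee.
Path 4: Rr → Dd → Kk
  Dd is a chain here and Dd is conditioned on, so the path is blocked at Dd.
Path 5: Rr → Pp ← Kk
  Pp is a collider and Pp is conditioned on, which opens it — no node blocks this path, so it is active.
At least one path is unblocked, so d-separation fails.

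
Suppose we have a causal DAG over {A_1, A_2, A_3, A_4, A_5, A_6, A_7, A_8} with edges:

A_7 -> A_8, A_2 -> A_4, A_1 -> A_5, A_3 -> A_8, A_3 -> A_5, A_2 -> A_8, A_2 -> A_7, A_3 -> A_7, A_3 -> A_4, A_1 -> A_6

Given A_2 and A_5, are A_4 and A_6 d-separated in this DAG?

No

5 paths connect A_4 and A_6; each must be blocked for d-separation to hold:
Path 1: A_4 ← A_2 → A_8 ← A_3 → A_5 ← A_1 → A_6
  A_2 is a fork here and A_2 is conditioned on, so the path is blocked at A_2.
Path 2: A_4 ← A_2 → A_8 ← A_7 ← A_3 → A_5 ← A_1 → A_6
  A_2 is a fork here and A_2 is conditioned on, so the path is blocked at A_2.
Path 3: A_4 ← A_2 → A_7 → A_8 ← A_3 → A_5 ← A_1 → A_6
  A_2 is a fork here and A_2 is conditioned on, so the path is blocked at A_2.
Path 4: A_4 ← A_2 → A_7 ← A_3 → A_5 ← A_1 → A_6
  A_2 is a fork here and A_2 is conditioned on, so the path is blocked at A_2.
Path 5: A_4 ← A_3 → A_5 ← A_1 → A_6
  A_3 is a fork and A_3 is not conditioned on; A_5 is a collider and A_5 is conditioned on, which opens it; A_1 is a fork and A_1 is not conditioned on — no node blocks this path, so it is active.
Because an active path exists, A_4 and A_6 are not d-separated.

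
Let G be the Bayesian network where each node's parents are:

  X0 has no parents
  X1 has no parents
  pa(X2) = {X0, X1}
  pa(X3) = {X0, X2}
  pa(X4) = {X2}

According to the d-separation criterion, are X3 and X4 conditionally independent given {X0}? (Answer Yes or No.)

2 paths connect X3 and X4; each must be blocked for d-separation to hold:
  1. X3 ← X0 → X2 → X4 — X0:fork[blocks]; X2:chain[open] ⇒ blocked
  2. X3 ← X2 → X4 — X2:fork[open] ⇒ active
At least one path is unblocked, so d-separation fails.

No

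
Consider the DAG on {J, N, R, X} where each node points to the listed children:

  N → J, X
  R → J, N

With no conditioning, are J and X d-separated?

No

Enumerating the 2 paths from J to X and testing each for blocking by ∅:
  1. J ← R → N → X — R:fork[open]; N:chain[open] ⇒ active
  2. J ← N → X — N:fork[open] ⇒ active
Since the path J ← R → N → X is active, J and X are not d-separated given ∅.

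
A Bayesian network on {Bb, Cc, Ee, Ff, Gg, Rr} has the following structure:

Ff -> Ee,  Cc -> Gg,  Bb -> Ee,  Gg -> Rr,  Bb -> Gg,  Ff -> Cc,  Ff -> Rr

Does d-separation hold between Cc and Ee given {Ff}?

4 paths connect Cc and Ee; each must be blocked for d-separation to hold:
  1. Cc ← Ff → Rr ← Gg ← Bb → Ee — Ff:fork[blocks]; Rr:collider[blocks]; Gg:chain[open]; Bb:fork[open] ⇒ blocked
  2. Cc ← Ff → Ee — Ff:fork[blocks] ⇒ blocked
  3. Cc → Gg ← Bb → Ee — Gg:collider[blocks]; Bb:fork[open] ⇒ blocked
  4. Cc → Gg → Rr ← Ff → Ee — Gg:chain[open]; Rr:collider[blocks]; Ff:fork[blocks] ⇒ blocked
All paths are blocked; Cc ⊥ Ee | {Ff} holds.

Yes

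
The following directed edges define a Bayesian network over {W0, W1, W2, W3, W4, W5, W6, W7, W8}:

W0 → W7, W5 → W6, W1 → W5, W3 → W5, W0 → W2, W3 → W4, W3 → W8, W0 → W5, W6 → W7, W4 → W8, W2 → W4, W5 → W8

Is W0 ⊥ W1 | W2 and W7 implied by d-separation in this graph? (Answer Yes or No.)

No

Enumerating the 6 paths from W0 to W1 and testing each for blocking by {W2, W7}:
  1. W0 → W5 ← W1 — W5:collider[open] ⇒ active
  2. W0 → W2 → W4 ← W3 → W5 ← W1 — W2:chain[blocks]; W4:collider[blocks]; W3:fork[open]; W5:collider[open] ⇒ blocked
  3. W0 → W2 → W4 ← W3 → W8 ← W5 ← W1 — W2:chain[blocks]; W4:collider[blocks]; W3:fork[open]; W8:collider[blocks]; W5:chain[open] ⇒ blocked
  4. W0 → W2 → W4 → W8 ← W3 → W5 ← W1 — W2:chain[blocks]; W4:chain[open]; W8:collider[blocks]; W3:fork[open]; W5:collider[open] ⇒ blocked
  5. W0 → W2 → W4 → W8 ← W5 ← W1 — W2:chain[blocks]; W4:chain[open]; W8:collider[blocks]; W5:chain[open] ⇒ blocked
  6. W0 → W7 ← W6 ← W5 ← W1 — W7:collider[open]; W6:chain[open]; W5:chain[open] ⇒ active
Since the path W0 → W5 ← W1 is active, W0 and W1 are not d-separated given {W2, W7}.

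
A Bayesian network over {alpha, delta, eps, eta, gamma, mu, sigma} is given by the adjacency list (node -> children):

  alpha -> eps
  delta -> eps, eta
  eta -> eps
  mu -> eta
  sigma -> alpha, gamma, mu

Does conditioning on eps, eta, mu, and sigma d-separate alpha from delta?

There are 4 undirected paths between alpha and delta; checking each against the conditioning set {eps, eta, mu, sigma}:
Path 1: alpha ← sigma → mu → eta → eps ← delta
  sigma is a fork here and sigma is conditioned on, so the path is blocked at sigma.
Path 2: alpha ← sigma → mu → eta ← delta
  sigma is a fork here and sigma is conditioned on, so the path is blocked at sigma.
Path 3: alpha → eps ← eta ← delta
  eta is a chain here and eta is conditioned on, so the path is blocked at eta.
Path 4: alpha → eps ← delta
  eps is a collider and eps is conditioned on, which opens it — no node blocks this path, so it is active.
At least one path is unblocked, so d-separation fails.

No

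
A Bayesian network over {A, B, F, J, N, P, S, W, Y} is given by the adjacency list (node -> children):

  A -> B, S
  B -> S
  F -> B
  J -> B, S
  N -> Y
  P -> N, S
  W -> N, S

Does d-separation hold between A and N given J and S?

No — A and N are not d-separated given {J, S}.

There are 6 undirected paths between A and N; checking each against the conditioning set {J, S}:
Path 1: A → S ← W → N
  S is a collider and S is conditioned on, which opens it; W is a fork and W is not conditioned on — no node blocks this path, so it is active.
Path 2: A → S ← P → N
  S is a collider and S is conditioned on, which opens it; P is a fork and P is not conditioned on — no node blocks this path, so it is active.
Path 3: A → B → S ← W → N
  B is a chain and B is not conditioned on; S is a collider and S is conditioned on, which opens it; W is a fork and W is not conditioned on — no node blocks this path, so it is active.
Path 4: A → B → S ← P → N
  B is a chain and B is not conditioned on; S is a collider and S is conditioned on, which opens it; P is a fork and P is not conditioned on — no node blocks this path, so it is active.
Path 5: A → B ← J → S ← W → N
  J is a fork here and J is conditioned on, so the path is blocked at J.
Path 6: A → B ← J → S ← P → N
  J is a fork here and J is conditioned on, so the path is blocked at J.
At least one path is unblocked, so d-separation fails.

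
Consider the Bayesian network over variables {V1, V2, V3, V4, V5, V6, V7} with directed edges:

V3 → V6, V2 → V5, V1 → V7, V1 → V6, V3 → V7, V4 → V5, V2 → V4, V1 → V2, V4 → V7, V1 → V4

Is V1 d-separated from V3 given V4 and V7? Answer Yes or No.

Enumerating the 5 paths from V1 to V3 and testing each for blocking by {V4, V7}:
Path 1: V1 → V2 → V4 → V7 ← V3
  V4 is a chain here and V4 is conditioned on, so the path is blocked at V4.
Path 2: V1 → V2 → V5 ← V4 → V7 ← V3
  V5 is a collider here and neither V5 nor any of its descendants is conditioned on, so the collider stays closed — the path is blocked at V5.
Path 3: V1 → V7 ← V3
  V7 is a collider and V7 is conditioned on, which opens it — no node blocks this path, so it is active.
Path 4: V1 → V4 → V7 ← V3
  V4 is a chain here and V4 is conditioned on, so the path is blocked at V4.
Path 5: V1 → V6 ← V3
  V6 is a collider here and neither V6 nor any of its descendants is conditioned on, so the collider stays closed — the path is blocked at V6.
Since the path V1 → V7 ← V3 is active, V1 and V3 are not d-separated given {V4, V7}.

No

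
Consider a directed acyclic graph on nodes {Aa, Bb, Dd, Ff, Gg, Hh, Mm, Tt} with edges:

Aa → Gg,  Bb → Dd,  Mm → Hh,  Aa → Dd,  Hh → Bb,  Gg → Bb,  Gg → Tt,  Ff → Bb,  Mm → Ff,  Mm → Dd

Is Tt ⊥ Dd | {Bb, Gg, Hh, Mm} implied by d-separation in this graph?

Yes

We examine all 4 paths between Tt and Dd:
Path 1: Tt ← Gg → Bb ← Hh ← Mm → Dd
  Gg is a fork here and Gg is conditioned on, so the path is blocked at Gg.
Path 2: Tt ← Gg → Bb → Dd
  Gg is a fork here and Gg is conditioned on, so the path is blocked at Gg.
Path 3: Tt ← Gg → Bb ← Ff ← Mm → Dd
  Gg is a fork here and Gg is conditioned on, so the path is blocked at Gg.
Path 4: Tt ← Gg ← Aa → Dd
  Gg is a chain here and Gg is conditioned on, so the path is blocked at Gg.
Since every path is blocked, d-separation holds.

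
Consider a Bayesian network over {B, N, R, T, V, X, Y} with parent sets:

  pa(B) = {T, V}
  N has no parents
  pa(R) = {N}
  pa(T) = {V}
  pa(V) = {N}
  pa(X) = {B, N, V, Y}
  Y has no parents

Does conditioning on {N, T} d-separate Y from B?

Yes

Enumerating the 5 paths from Y to B and testing each for blocking by {N, T}:
  1. Y → X ← V → B — X:collider[blocks]; V:fork[open] ⇒ blocked
  2. Y → X ← V → T → B — X:collider[blocks]; V:fork[open]; T:chain[blocks] ⇒ blocked
  3. Y → X ← B — X:collider[blocks] ⇒ blocked
  4. Y → X ← N → V → B — X:collider[blocks]; N:fork[blocks]; V:chain[open] ⇒ blocked
  5. Y → X ← N → V → T → B — X:collider[blocks]; N:fork[blocks]; V:chain[open]; T:chain[blocks] ⇒ blocked
Since every path is blocked, d-separation holds.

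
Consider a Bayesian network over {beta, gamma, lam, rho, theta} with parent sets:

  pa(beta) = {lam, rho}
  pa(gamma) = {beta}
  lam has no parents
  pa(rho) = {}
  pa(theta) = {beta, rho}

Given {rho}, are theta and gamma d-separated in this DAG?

There are 2 undirected paths between theta and gamma; checking each against the conditioning set {rho}:
Path 1: theta ← rho → beta → gamma
  rho is a fork here and rho is conditioned on, so the path is blocked at rho.
Path 2: theta ← beta → gamma
  beta is a fork and beta is not conditioned on — no node blocks this path, so it is active.
Since the path theta ← beta → gamma is active, theta and gamma are not d-separated given {rho}.

No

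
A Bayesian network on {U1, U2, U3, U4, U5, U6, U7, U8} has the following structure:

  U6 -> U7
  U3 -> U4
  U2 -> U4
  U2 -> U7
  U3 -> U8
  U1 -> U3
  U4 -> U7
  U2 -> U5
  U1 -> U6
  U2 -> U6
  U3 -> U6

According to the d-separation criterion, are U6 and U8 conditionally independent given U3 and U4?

Yes — U6 and U8 are d-separated given {U3, U4}.

Enumerating the 6 paths from U6 to U8 and testing each for blocking by {U3, U4}:
Path 1: U6 → U7 ← U2 → U4 ← U3 → U8
  U7 is a collider here and neither U7 nor any of its descendants is conditioned on, so the collider stays closed — the path is blocked at U7.
Path 2: U6 → U7 ← U4 ← U3 → U8
  U7 is a collider here and neither U7 nor any of its descendants is conditioned on, so the collider stays closed — the path is blocked at U7.
Path 3: U6 ← U1 → U3 → U8
  U3 is a chain here and U3 is conditioned on, so the path is blocked at U3.
Path 4: U6 ← U2 → U7 ← U4 ← U3 → U8
  U7 is a collider here and neither U7 nor any of its descendants is conditioned on, so the collider stays closed — the path is blocked at U7.
Path 5: U6 ← U2 → U4 ← U3 → U8
  U3 is a fork here and U3 is conditioned on, so the path is blocked at U3.
Path 6: U6 ← U3 → U8
  U3 is a fork here and U3 is conditioned on, so the path is blocked at U3.
Every path is blocked, so U6 and U8 are d-separated given {U3, U4}.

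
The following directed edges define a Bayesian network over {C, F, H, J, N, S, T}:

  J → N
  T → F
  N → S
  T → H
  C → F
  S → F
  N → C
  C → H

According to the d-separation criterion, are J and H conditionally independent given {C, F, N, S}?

Yes — J and H are d-separated given {C, F, N, S}.

4 paths connect J and H; each must be blocked for d-separation to hold:
Path 1: J → N → C → H
  N is a chain here and N is conditioned on, so the path is blocked at N.
Path 2: J → N → C → F ← T → H
  N is a chain here and N is conditioned on, so the path is blocked at N.
Path 3: J → N → S → F ← T → H
  N is a chain here and N is conditioned on, so the path is blocked at N.
Path 4: J → N → S → F ← C → H
  N is a chain here and N is conditioned on, so the path is blocked at N.
Since every path is blocked, d-separation holds.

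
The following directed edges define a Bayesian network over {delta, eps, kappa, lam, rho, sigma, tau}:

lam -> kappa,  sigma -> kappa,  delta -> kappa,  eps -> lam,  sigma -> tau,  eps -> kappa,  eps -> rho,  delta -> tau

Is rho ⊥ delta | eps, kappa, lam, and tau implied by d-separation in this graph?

Yes

Enumerating the 4 paths from rho to delta and testing each for blocking by {eps, kappa, lam, tau}:
  1. rho ← eps → lam → kappa ← sigma → tau ← delta — eps:fork[blocks]; lam:chain[blocks]; kappa:collider[open]; sigma:fork[open]; tau:collider[open] ⇒ blocked
  2. rho ← eps → lam → kappa ← delta — eps:fork[blocks]; lam:chain[blocks]; kappa:collider[open] ⇒ blocked
  3. rho ← eps → kappa ← sigma → tau ← delta — eps:fork[blocks]; kappa:collider[open]; sigma:fork[open]; tau:collider[open] ⇒ blocked
  4. rho ← eps → kappa ← delta — eps:fork[blocks]; kappa:collider[open] ⇒ blocked
Every path is blocked, so rho and delta are d-separated given {eps, kappa, lam, tau}.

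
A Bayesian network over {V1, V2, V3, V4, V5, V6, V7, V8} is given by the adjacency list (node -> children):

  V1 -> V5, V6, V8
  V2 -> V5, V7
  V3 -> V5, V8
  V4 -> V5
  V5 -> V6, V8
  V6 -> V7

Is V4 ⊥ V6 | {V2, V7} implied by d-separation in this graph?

No

5 paths connect V4 and V6; each must be blocked for d-separation to hold:
  1. V4 → V5 ← V2 → V7 ← V6 — V5:collider[open]; V2:fork[blocks]; V7:collider[open] ⇒ blocked
  2. V4 → V5 → V8 ← V1 → V6 — V5:chain[open]; V8:collider[blocks]; V1:fork[open] ⇒ blocked
  3. V4 → V5 → V6 — V5:chain[open] ⇒ active
  4. V4 → V5 ← V3 → V8 ← V1 → V6 — V5:collider[open]; V3:fork[open]; V8:collider[blocks]; V1:fork[open] ⇒ blocked
  5. V4 → V5 ← V1 → V6 — V5:collider[open]; V1:fork[open] ⇒ active
Since the path V4 → V5 → V6 is active, V4 and V6 are not d-separated given {V2, V7}.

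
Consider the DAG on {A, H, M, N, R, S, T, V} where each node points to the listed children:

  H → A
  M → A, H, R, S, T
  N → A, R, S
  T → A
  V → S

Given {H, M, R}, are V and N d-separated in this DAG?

Yes — V and N are d-separated given {H, M, R}.

Enumerating the 5 paths from V to N and testing each for blocking by {H, M, R}:
  1. V → S ← N — S:collider[blocks] ⇒ blocked
  2. V → S ← M → H → A ← N — S:collider[blocks]; M:fork[blocks]; H:chain[blocks]; A:collider[blocks] ⇒ blocked
  3. V → S ← M → T → A ← N — S:collider[blocks]; M:fork[blocks]; T:chain[open]; A:collider[blocks] ⇒ blocked
  4. V → S ← M → A ← N — S:collider[blocks]; M:fork[blocks]; A:collider[blocks] ⇒ blocked
  5. V → S ← M → R ← N — S:collider[blocks]; M:fork[blocks]; R:collider[open] ⇒ blocked
All paths are blocked; V ⊥ N | {H, M, R} holds.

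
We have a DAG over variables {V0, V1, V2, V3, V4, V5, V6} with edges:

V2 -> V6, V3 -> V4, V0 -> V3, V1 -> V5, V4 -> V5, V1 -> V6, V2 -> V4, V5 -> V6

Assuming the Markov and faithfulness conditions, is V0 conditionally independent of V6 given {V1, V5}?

Enumerating the 3 paths from V0 to V6 and testing each for blocking by {V1, V5}:
Path 1: V0 → V3 → V4 → V5 ← V1 → V6
  V1 is a fork here and V1 is conditioned on, so the path is blocked at V1.
Path 2: V0 → V3 → V4 → V5 → V6
  V5 is a chain here and V5 is conditioned on, so the path is blocked at V5.
Path 3: V0 → V3 → V4 ← V2 → V6
  V3 is a chain and V3 is not conditioned on; V4 is a collider and its descendant V5 is conditioned on, which opens it; V2 is a fork and V2 is not conditioned on — no node blocks this path, so it is active.
Since the path V0 → V3 → V4 ← V2 → V6 is active, V0 and V6 are not d-separated given {V1, V5}.

No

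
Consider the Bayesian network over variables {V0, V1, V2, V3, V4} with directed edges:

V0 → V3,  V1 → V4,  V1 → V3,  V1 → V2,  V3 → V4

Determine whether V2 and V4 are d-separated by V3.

There are 2 undirected paths between V2 and V4; checking each against the conditioning set {V3}:
  1. V2 ← V1 → V3 → V4 — V1:fork[open]; V3:chain[blocks] ⇒ blocked
  2. V2 ← V1 → V4 — V1:fork[open] ⇒ active
Since the path V2 ← V1 → V4 is active, V2 and V4 are not d-separated given {V3}.

No — V2 and V4 are not d-separated given {V3}.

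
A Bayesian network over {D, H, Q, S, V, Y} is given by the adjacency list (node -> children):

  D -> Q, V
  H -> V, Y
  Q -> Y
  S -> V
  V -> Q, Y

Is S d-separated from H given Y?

No

There are 4 undirected paths between S and H; checking each against the conditioning set {Y}:
Path 1: S → V → Q → Y ← H
  V is a chain and V is not conditioned on; Q is a chain and Q is not conditioned on; Y is a collider and Y is conditioned on, which opens it — no node blocks this path, so it is active.
Path 2: S → V ← D → Q → Y ← H
  V is a collider and its descendant Y is conditioned on, which opens it; D is a fork and D is not conditioned on; Q is a chain and Q is not conditioned on; Y is a collider and Y is conditioned on, which opens it — no node blocks this path, so it is active.
Path 3: S → V ← H
  V is a collider and its descendant Y is conditioned on, which opens it — no node blocks this path, so it is active.
Path 4: S → V → Y ← H
  V is a chain and V is not conditioned on; Y is a collider and Y is conditioned on, which opens it — no node blocks this path, so it is active.
Because an active path exists, S and H are not d-separated.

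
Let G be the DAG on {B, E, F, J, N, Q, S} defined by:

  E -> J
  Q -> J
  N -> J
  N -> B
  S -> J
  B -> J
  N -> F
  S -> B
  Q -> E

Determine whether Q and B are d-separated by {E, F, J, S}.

No

6 paths connect Q and B; each must be blocked for d-separation to hold:
Path 1: Q → J ← S → B
  S is a fork here and S is conditioned on, so the path is blocked at S.
Path 2: Q → J ← N → B
  J is a collider and J is conditioned on, which opens it; N is a fork and N is not conditioned on — no node blocks this path, so it is active.
Path 3: Q → J ← B
  J is a collider and J is conditioned on, which opens it — no node blocks this path, so it is active.
Path 4: Q → E → J ← S → B
  E is a chain here and E is conditioned on, so the path is blocked at E.
Path 5: Q → E → J ← N → B
  E is a chain here and E is conditioned on, so the path is blocked at E.
Path 6: Q → E → J ← B
  E is a chain here and E is conditioned on, so the path is blocked at E.
Since the path Q → J ← N → B is active, Q and B are not d-separated given {E, F, J, S}.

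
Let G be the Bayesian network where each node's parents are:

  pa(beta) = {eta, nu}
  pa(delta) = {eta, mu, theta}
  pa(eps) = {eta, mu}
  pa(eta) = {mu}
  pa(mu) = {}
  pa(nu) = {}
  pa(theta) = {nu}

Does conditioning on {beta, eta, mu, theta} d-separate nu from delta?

Enumerating the 4 paths from nu to delta and testing each for blocking by {beta, eta, mu, theta}:
Path 1: nu → theta → delta
  theta is a chain here and theta is conditioned on, so the path is blocked at theta.
Path 2: nu → beta ← eta → delta
  eta is a fork here and eta is conditioned on, so the path is blocked at eta.
Path 3: nu → beta ← eta ← mu → delta
  eta is a chain here and eta is conditioned on, so the path is blocked at eta.
Path 4: nu → beta ← eta → eps ← mu → delta
  eta is a fork here and eta is conditioned on, so the path is blocked at eta.
All paths are blocked; nu ⊥ delta | {beta, eta, mu, theta} holds.

Yes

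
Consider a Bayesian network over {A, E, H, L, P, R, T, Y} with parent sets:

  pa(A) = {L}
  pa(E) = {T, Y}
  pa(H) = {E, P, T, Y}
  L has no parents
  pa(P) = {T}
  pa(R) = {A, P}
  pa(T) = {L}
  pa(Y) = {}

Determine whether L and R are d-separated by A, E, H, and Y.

We examine all 5 paths between L and R:
Path 1: L → A → R
  A is a chain here and A is conditioned on, so the path is blocked at A.
Path 2: L → T → E ← Y → H ← P → R
  Y is a fork here and Y is conditioned on, so the path is blocked at Y.
Path 3: L → T → E → H ← P → R
  E is a chain here and E is conditioned on, so the path is blocked at E.
Path 4: L → T → H ← P → R
  T is a chain and T is not conditioned on; H is a collider and H is conditioned on, which opens it; P is a fork and P is not conditioned on — no node blocks this path, so it is active.
Path 5: L → T → P → R
  T is a chain and T is not conditioned on; P is a chain and P is not conditioned on — no node blocks this path, so it is active.
Since the path L → T → H ← P → R is active, L and R are not d-separated given {A, E, H, Y}.

No — L and R are not d-separated given {A, E, H, Y}.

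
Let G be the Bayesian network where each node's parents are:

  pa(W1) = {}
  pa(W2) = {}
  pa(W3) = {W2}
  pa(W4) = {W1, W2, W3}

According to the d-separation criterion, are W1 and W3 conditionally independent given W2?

Enumerating the 2 paths from W1 to W3 and testing each for blocking by {W2}:
Path 1: W1 → W4 ← W2 → W3
  W4 is a collider here and neither W4 nor any of its descendants is conditioned on, so the collider stays closed — the path is blocked at W4.
Path 2: W1 → W4 ← W3
  W4 is a collider here and neither W4 nor any of its descendants is conditioned on, so the collider stays closed — the path is blocked at W4.
All paths are blocked; W1 ⊥ W3 | {W2} holds.

Yes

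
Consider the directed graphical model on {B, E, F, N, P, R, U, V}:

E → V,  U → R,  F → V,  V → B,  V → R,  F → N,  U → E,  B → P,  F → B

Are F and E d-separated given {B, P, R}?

4 paths connect F and E; each must be blocked for d-separation to hold:
Path 1: F → B ← V ← E
  B is a collider and B is conditioned on, which opens it; V is a chain and V is not conditioned on — no node blocks this path, so it is active.
Path 2: F → B ← V → R ← U → E
  B is a collider and B is conditioned on, which opens it; V is a fork and V is not conditioned on; R is a collider and R is conditioned on, which opens it; U is a fork and U is not conditioned on — no node blocks this path, so it is active.
Path 3: F → V ← E
  V is a collider and its descendant B is conditioned on, which opens it — no node blocks this path, so it is active.
Path 4: F → V → R ← U → E
  V is a chain and V is not conditioned on; R is a collider and R is conditioned on, which opens it; U is a fork and U is not conditioned on — no node blocks this path, so it is active.
Because an active path exists, F and E are not d-separated.

No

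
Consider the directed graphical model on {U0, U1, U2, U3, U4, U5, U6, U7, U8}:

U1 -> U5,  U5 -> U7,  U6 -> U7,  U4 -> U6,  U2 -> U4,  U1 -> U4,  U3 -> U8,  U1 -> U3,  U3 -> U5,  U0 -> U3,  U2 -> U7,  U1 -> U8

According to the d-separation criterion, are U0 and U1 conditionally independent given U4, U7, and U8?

No

Enumerating the 5 paths from U0 to U1 and testing each for blocking by {U4, U7, U8}:
Path 1: U0 → U3 ← U1
  U3 is a collider and its descendant U7 is conditioned on, which opens it — no node blocks this path, so it is active.
Path 2: U0 → U3 → U5 ← U1
  U3 is a chain and U3 is not conditioned on; U5 is a collider and its descendant U7 is conditioned on, which opens it — no node blocks this path, so it is active.
Path 3: U0 → U3 → U5 → U7 ← U2 → U4 ← U1
  U3 is a chain and U3 is not conditioned on; U5 is a chain and U5 is not conditioned on; U7 is a collider and U7 is conditioned on, which opens it; U2 is a fork and U2 is not conditioned on; U4 is a collider and U4 is conditioned on, which opens it — no node blocks this path, so it is active.
Path 4: U0 → U3 → U5 → U7 ← U6 ← U4 ← U1
  U4 is a chain here and U4 is conditioned on, so the path is blocked at U4.
Path 5: U0 → U3 → U8 ← U1
  U3 is a chain and U3 is not conditioned on; U8 is a collider and U8 is conditioned on, which opens it — no node blocks this path, so it is active.
At least one path is unblocked, so d-separation fails.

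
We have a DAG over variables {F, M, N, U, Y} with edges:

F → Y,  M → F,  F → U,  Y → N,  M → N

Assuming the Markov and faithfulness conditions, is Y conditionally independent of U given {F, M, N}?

Enumerating the 2 paths from Y to U and testing each for blocking by {F, M, N}:
  1. Y → N ← M → F → U — N:collider[open]; M:fork[blocks]; F:chain[blocks] ⇒ blocked
  2. Y ← F → U — F:fork[blocks] ⇒ blocked
Since every path is blocked, d-separation holds.

Yes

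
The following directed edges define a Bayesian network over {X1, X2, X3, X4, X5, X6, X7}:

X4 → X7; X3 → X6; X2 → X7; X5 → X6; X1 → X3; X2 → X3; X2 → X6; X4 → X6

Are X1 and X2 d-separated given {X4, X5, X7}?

Yes

There are 3 undirected paths between X1 and X2; checking each against the conditioning set {X4, X5, X7}:
  1. X1 → X3 → X6 ← X2 — X3:chain[open]; X6:collider[blocks] ⇒ blocked
  2. X1 → X3 → X6 ← X4 → X7 ← X2 — X3:chain[open]; X6:collider[blocks]; X4:fork[blocks]; X7:collider[open] ⇒ blocked
  3. X1 → X3 ← X2 — X3:collider[blocks] ⇒ blocked
Every path is blocked, so X1 and X2 are d-separated given {X4, X5, X7}.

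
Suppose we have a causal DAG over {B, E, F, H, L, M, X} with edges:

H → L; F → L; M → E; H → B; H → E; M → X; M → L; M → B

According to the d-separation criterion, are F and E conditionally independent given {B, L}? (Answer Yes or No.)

We examine all 4 paths between F and E:
Path 1: F → L ← H → B ← M → E
  L is a collider and L is conditioned on, which opens it; H is a fork and H is not conditioned on; B is a collider and B is conditioned on, which opens it; M is a fork and M is not conditioned on — no node blocks this path, so it is active.
Path 2: F → L ← H → E
  L is a collider and L is conditioned on, which opens it; H is a fork and H is not conditioned on — no node blocks this path, so it is active.
Path 3: F → L ← M → B ← H → E
  L is a collider and L is conditioned on, which opens it; M is a fork and M is not conditioned on; B is a collider and B is conditioned on, which opens it; H is a fork and H is not conditioned on — no node blocks this path, so it is active.
Path 4: F → L ← M → E
  L is a collider and L is conditioned on, which opens it; M is a fork and M is not conditioned on — no node blocks this path, so it is active.
Because an active path exists, F and E are not d-separated.

No — F and E are not d-separated given {B, L}.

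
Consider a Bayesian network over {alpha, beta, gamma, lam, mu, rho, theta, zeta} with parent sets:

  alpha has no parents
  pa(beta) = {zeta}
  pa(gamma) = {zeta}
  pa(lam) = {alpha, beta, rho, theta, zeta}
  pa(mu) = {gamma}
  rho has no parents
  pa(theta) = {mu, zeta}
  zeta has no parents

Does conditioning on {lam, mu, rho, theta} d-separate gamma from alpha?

No

There are 6 undirected paths between gamma and alpha; checking each against the conditioning set {lam, mu, rho, theta}:
Path 1: gamma → mu → theta ← zeta → beta → lam ← alpha
  mu is a chain here and mu is conditioned on, so the path is blocked at mu.
Path 2: gamma → mu → theta ← zeta → lam ← alpha
  mu is a chain here and mu is conditioned on, so the path is blocked at mu.
Path 3: gamma → mu → theta → lam ← alpha
  mu is a chain here and mu is conditioned on, so the path is blocked at mu.
Path 4: gamma ← zeta → theta → lam ← alpha
  theta is a chain here and theta is conditioned on, so the path is blocked at theta.
Path 5: gamma ← zeta → beta → lam ← alpha
  zeta is a fork and zeta is not conditioned on; beta is a chain and beta is not conditioned on; lam is a collider and lam is conditioned on, which opens it — no node blocks this path, so it is active.
Path 6: gamma ← zeta → lam ← alpha
  zeta is a fork and zeta is not conditioned on; lam is a collider and lam is conditioned on, which opens it — no node blocks this path, so it is active.
Because an active path exists, gamma and alpha are not d-separated.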